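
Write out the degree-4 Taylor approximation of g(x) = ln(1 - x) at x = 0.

-x^4/4 - x^3/3 - x^2/2 - x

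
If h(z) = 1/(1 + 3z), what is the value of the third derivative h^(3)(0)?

-162

The coefficient of z^3 in the expansion is -27, so h′′′(0) = 3! * (-27) = -162.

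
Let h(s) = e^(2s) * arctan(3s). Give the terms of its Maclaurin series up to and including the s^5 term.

Expand each factor separately, then convolve coefficients.

163*s^5/5 - 14*s^4 - 3*s^3 + 6*s^2 + 3*s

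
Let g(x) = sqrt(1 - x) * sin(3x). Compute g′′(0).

Multiply the two series term by term and collect like powers.
The coefficient of x^2 in the expansion is -3/2, so g′′(0) = 2! * (-3/2) = -3.

-3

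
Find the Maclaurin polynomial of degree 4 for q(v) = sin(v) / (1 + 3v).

Multiply the two series term by term and collect like powers.
q(0) = 0
q′(0) = 1
q′′(0) = -6
q′′′(0) = 53
q^(4)(0) = -636

-53*v^4/2 + 53*v^3/6 - 3*v^2 + v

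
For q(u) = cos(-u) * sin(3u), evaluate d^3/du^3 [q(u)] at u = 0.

Multiply the two series term by term and collect like powers.
The coefficient of u^3 in the expansion is -6, so q′′′(0) = 3! * (-6) = -36.

-36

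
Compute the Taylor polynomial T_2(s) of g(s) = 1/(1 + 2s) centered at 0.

Use the known series and substitute for the argument.
g(0) = 1
g′(0) = -2
g′′(0) = 8

4*s^2 - 2*s + 1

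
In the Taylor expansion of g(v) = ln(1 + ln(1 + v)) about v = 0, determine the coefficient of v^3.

Substitute the inner expansion into the outer series and collect powers.

7/6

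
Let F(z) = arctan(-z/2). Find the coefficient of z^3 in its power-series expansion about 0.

F(0) = 0
F′(0) = -1/2
F′′(0) = 0
F′′′(0) = 1/4

1/24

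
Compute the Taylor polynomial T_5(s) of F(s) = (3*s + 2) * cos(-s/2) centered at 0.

s^5/128 + s^4/192 - 3*s^3/8 - s^2/4 + 3*s + 2

Multiply each power in the prefactor through the base expansion.
F(0) = 2
F′(0) = 3
F′′(0) = -1/2
F′′′(0) = -9/4
F^(4)(0) = 1/8
F^(5)(0) = 15/16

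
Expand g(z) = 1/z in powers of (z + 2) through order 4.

-(z + 2)^4/32 - (z + 2)^3/16 - (z + 2)^2/8 - (z + 2)/4 - 1/2

g(-2) = -1/2
g′(-2) = -1/4
g′′(-2) = -1/4
g′′′(-2) = -3/8
g^(4)(-2) = -3/4
The Taylor polynomial is Σ g^(k)(-2)/k! · (z + 2)^k.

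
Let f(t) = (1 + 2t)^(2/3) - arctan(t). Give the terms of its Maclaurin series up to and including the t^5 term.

1511*t^5/3645 - 112*t^4/243 + 59*t^3/81 - 4*t^2/9 + t/3 + 1

Add the two expansions coefficient-wise.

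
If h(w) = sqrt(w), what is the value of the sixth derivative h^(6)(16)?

-945/268435456

The coefficient of (w - 16)^6 in the expansion is -21/4294967296, so h^(6)(16) = 6! * (-21/4294967296) = -945/268435456.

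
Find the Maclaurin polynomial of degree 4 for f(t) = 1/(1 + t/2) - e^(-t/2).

Expand each term separately and add.
[t^0] = 0;  [t^1] = 0;  [t^2] = 1/8;  [t^3] = -5/48;  [t^4] = 23/384.

23*t^4/384 - 5*t^3/48 + t^2/8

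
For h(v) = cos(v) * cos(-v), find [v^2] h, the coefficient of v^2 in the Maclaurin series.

-1

Multiply the two series term by term and collect like powers.
h(0) = 1
h′(0) = 0
h′′(0) = -2
Dividing each by k! gives the coefficients c_0, ..., c_2.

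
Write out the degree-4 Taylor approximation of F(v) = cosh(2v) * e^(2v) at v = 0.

Multiply the two series term by term and collect like powers.

16*v^4/3 + 16*v^3/3 + 4*v^2 + 2*v + 1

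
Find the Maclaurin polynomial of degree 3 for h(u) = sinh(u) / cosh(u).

-u^3/3 + u

Write the quotient as an unknown series and match coefficients against numerator = denominator · series.
[u^0] = 0;  [u^1] = 1;  [u^2] = 0;  [u^3] = -1/3.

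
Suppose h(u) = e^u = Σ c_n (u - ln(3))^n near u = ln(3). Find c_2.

3/2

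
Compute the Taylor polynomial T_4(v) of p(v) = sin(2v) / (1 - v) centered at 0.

2*v^4/3 + 2*v^3/3 + 2*v^2 + 2*v

Write out both Maclaurin series and multiply, keeping only the needed powers.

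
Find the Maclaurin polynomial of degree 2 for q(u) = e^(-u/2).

Compute the successive derivatives at the expansion point and divide by k!.

u^2/8 - u/2 + 1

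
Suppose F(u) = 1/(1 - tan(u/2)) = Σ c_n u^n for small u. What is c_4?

Compose series: expand the inner function first, then feed it into the outer expansion.
[u^0] = 1;  [u^1] = 1/2;  [u^2] = 1/4;  [u^3] = 1/6;  [u^4] = 5/48.

5/48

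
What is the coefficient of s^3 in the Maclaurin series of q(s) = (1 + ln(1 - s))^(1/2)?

-17/48

Let u equal the inner series; expand the outer function in u and truncate.
q(0) = 1
q′(0) = -1/2
q′′(0) = -3/4
q′′′(0) = -17/8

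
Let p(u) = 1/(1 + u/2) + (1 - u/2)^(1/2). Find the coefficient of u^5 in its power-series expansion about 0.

-263/8192

Combine the two series term by term.
[u^0] = 2;  [u^1] = -3/4;  [u^2] = 7/32;  [u^3] = -17/128;  [u^4] = 123/2048;  [u^5] = -263/8192.
So c_5 = p^(5)(0)/5! = -263/8192.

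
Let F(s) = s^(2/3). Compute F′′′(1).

Use the known series and substitute for the argument.
From the series, [(s - 1)^3] F = 4/81; multiply by 3! = 6 to get 8/27.

8/27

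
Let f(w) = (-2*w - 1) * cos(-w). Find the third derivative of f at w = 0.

Shift and add copies of the series according to the polynomial's terms.
The coefficient of w^3 in the expansion is 1, so f′′′(0) = 3! * (1) = 6.

6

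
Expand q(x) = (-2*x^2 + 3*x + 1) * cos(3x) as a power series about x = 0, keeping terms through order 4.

Shift and add copies of the series according to the polynomial's terms.
[x^0] = 1;  [x^1] = 3;  [x^2] = -13/2;  [x^3] = -27/2;  [x^4] = 99/8.

99*x^4/8 - 27*x^3/2 - 13*x^2/2 + 3*x + 1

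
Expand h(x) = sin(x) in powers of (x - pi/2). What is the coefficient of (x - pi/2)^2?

-1/2

c_2 = h′′(pi/2)/2! = -1/2.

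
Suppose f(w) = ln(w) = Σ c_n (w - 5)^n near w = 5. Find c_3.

1/375

f(5) = ln(5)
f′(5) = 1/5
f′′(5) = -1/25
f′′′(5) = 2/125
So c_3 = f′′′(5)/3! = 1/375.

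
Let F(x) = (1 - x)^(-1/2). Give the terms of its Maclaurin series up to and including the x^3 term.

F(0) = 1
F′(0) = 1/2
F′′(0) = 3/4
F′′′(0) = 15/8
The Taylor polynomial is Σ F^(k)(0)/k! · x^k.

5*x^3/16 + 3*x^2/8 + x/2 + 1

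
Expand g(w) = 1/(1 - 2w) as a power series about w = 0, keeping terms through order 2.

4*w^2 + 2*w + 1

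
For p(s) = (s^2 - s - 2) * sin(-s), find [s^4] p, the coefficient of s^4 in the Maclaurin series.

Multiply each power in the prefactor through the base expansion.
So c_4 = p^(4)(0)/4! = -1/6.

-1/6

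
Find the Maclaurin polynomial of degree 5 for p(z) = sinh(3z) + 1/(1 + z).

Add the two expansions coefficient-wise.
p(0) = 1
p′(0) = 2
p′′(0) = 2
p′′′(0) = 21
p^(4)(0) = 24
p^(5)(0) = 123
Then c_k = p^(k)(0)/k! gives each Taylor coefficient.

41*z^5/40 + z^4 + 7*z^3/2 + z^2 + 2*z + 1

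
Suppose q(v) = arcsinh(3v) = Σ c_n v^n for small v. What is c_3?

q(0) = 0
q′(0) = 3
q′′(0) = 0
q′′′(0) = -27
So c_3 = q′′′(0)/3! = -9/2.

-9/2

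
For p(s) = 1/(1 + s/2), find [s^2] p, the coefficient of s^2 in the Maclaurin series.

1/4

p(0) = 1
p′(0) = -1/2
p′′(0) = 1/2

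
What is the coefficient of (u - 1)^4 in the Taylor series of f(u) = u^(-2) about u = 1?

Compute the successive derivatives at the expansion point and divide by k!.
So c_4 = f^(4)(1)/4! = 5.

5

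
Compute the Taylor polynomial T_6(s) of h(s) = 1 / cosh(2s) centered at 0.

Divide the numerator series by the denominator series (power-series long division).
h(0) = 1
h′(0) = 0
h′′(0) = -4
h′′′(0) = 0
h^(4)(0) = 80
h^(5)(0) = 0
h^(6)(0) = -3904

-244*s^6/45 + 10*s^4/3 - 2*s^2 + 1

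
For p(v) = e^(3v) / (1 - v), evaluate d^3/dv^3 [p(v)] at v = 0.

78

Multiply the two series term by term and collect like powers.
From the series, [v^3] p = 13; multiply by 3! = 6 to get 78.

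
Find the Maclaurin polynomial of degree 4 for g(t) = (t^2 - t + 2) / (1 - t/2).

Shift and add copies of the series according to the polynomial's terms.

t^4/4 + t^3/2 + t^2 + 2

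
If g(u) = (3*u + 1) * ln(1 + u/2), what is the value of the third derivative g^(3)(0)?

-2

Distribute the polynomial across the series and collect like powers.
From the series, [u^3] g = -1/3; multiply by 3! = 6 to get -2.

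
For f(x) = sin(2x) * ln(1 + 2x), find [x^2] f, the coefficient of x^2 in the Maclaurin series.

Multiply the two series term by term and collect like powers.
f(0) = 0
f′(0) = 0
f′′(0) = 8
The Taylor polynomial is Σ f^(k)(0)/k! · x^k.

4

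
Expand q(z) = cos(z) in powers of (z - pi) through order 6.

q(pi) = -1
q′(pi) = 0
q′′(pi) = 1
q′′′(pi) = 0
q^(4)(pi) = -1
q^(5)(pi) = 0
q^(6)(pi) = 1

(z - pi)^6/720 - (z - pi)^4/24 + (z - pi)^2/2 - 1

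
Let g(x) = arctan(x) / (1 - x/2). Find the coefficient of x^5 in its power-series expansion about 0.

43/240

Write out both Maclaurin series and multiply, keeping only the needed powers.
g(0) = 0
g′(0) = 1
g′′(0) = 1
g′′′(0) = -1/2
g^(4)(0) = -1
g^(5)(0) = 43/2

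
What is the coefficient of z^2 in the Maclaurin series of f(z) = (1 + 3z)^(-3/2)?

135/8

c_2 = f′′(0)/2! = 135/8.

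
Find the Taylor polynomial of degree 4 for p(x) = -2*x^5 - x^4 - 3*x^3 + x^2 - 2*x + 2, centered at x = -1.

p(-1) = 9
p′(-1) = -19
p′′(-1) = 48
p′′′(-1) = -114
p^(4)(-1) = 216

9*(x + 1)^4 - 19*(x + 1)^3 + 24*(x + 1)^2 - 19*(x + 1) + 9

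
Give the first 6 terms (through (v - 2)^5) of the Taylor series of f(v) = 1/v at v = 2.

-(v - 2)^5/64 + (v - 2)^4/32 - (v - 2)^3/16 + (v - 2)^2/8 - (v - 2)/4 + 1/2

f(2) = 1/2
f′(2) = -1/4
f′′(2) = 1/4
f′′′(2) = -3/8
f^(4)(2) = 3/4
f^(5)(2) = -15/8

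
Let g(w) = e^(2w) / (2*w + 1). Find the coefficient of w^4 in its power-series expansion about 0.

Use 1/(1 - r) = Σ r^k on the denominator, then take the Cauchy product.
g(0) = 1
g′(0) = 0
g′′(0) = 4
g′′′(0) = -16
g^(4)(0) = 144
So c_4 = g^(4)(0)/4! = 6.

6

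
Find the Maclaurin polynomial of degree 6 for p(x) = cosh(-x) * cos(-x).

1 - x^4/6

Take the Cauchy product of the two expansions.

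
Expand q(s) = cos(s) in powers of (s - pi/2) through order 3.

(s - pi/2)^3/6 - (s - pi/2)

Use the known series and substitute for the argument.
[(s - pi/2)^0] = 0;  [(s - pi/2)^1] = -1;  [(s - pi/2)^2] = 0;  [(s - pi/2)^3] = 1/6.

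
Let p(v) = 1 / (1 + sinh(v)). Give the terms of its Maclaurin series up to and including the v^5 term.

-181*v^5/120 + 4*v^4/3 - 7*v^3/6 + v^2 - v + 1

Expand as Σ (-1)^k u^k with u equal to the inner function's series.
p(0) = 1
p′(0) = -1
p′′(0) = 2
p′′′(0) = -7
p^(4)(0) = 32
p^(5)(0) = -181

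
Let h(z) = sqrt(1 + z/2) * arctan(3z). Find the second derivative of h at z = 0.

3/2

Expand each factor separately, then convolve coefficients.
The coefficient of z^2 in the expansion is 3/4, so h′′(0) = 2! * (3/4) = 3/2.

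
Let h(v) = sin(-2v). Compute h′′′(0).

8

The coefficient of v^3 in the expansion is 4/3, so h′′′(0) = 3! * (4/3) = 8.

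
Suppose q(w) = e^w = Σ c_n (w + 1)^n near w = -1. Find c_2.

e^(-1)/2

[(w + 1)^0] = e^(-1);  [(w + 1)^1] = e^(-1);  [(w + 1)^2] = e^(-1)/2.
So c_2 = q′′(-1)/2! = e^(-1)/2.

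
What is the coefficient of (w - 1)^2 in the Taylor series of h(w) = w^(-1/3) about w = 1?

Compute the successive derivatives at the expansion point and divide by k!.
h(1) = 1
h′(1) = -1/3
h′′(1) = 4/9
So c_2 = h′′(1)/2! = 2/9.

2/9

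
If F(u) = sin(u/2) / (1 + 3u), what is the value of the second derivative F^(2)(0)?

Take the Cauchy product of the two expansions.
The coefficient of u^2 in the expansion is -3/2, so F′′(0) = 2! * (-3/2) = -3.

-3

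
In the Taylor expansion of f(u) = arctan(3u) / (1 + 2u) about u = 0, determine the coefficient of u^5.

Write out both Maclaurin series and multiply, keeping only the needed powers.
[u^0] = 0;  [u^1] = 3;  [u^2] = -6;  [u^3] = 3;  [u^4] = -6;  [u^5] = 303/5.

303/5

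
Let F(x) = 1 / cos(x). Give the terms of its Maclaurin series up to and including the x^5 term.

5*x^4/24 + x^2/2 + 1

Invert the denominator's series and multiply.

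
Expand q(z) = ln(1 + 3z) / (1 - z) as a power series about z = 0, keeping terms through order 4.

Expand each factor separately, then convolve coefficients.
q(0) = 0
q′(0) = 3
q′′(0) = -3
q′′′(0) = 45
q^(4)(0) = -306
The Taylor polynomial is Σ q^(k)(0)/k! · z^k.

-51*z^4/4 + 15*z^3/2 - 3*z^2/2 + 3*z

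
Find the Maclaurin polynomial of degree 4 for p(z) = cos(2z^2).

1 - 2*z^4

p(0) = 1
p′(0) = 0
p′′(0) = 0
p′′′(0) = 0
p^(4)(0) = -48
Dividing each by k! gives the coefficients c_0, ..., c_4.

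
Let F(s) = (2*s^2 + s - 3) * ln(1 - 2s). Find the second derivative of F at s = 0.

8

Distribute the polynomial across the series and collect like powers.
The coefficient of s^2 in the expansion is 4, so F′′(0) = 2! * (4) = 8.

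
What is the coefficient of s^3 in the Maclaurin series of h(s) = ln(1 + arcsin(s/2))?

1/16

Let u equal the inner series; expand the outer function in u and truncate.
[s^0] = 0;  [s^1] = 1/2;  [s^2] = -1/8;  [s^3] = 1/16.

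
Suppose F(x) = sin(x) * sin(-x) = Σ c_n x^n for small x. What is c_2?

Multiply the two series term by term and collect like powers.
[x^0] = 0;  [x^1] = 0;  [x^2] = -1.

-1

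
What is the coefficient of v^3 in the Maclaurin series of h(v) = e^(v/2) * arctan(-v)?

Multiply the two series term by term and collect like powers.

5/24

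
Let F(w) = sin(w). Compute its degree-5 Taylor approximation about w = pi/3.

(w - pi/3)^5/240 + sqrt(3)*(w - pi/3)^4/48 - (w - pi/3)^3/12 - sqrt(3)*(w - pi/3)^2/4 + (w - pi/3)/2 + sqrt(3)/2

[(w - pi/3)^0] = sqrt(3)/2;  [(w - pi/3)^1] = 1/2;  [(w - pi/3)^2] = -sqrt(3)/4;  [(w - pi/3)^3] = -1/12;  [(w - pi/3)^4] = sqrt(3)/48;  [(w - pi/3)^5] = 1/240.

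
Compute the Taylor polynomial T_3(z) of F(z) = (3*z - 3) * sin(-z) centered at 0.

Shift and add copies of the series according to the polynomial's terms.
[z^0] = 0;  [z^1] = 3;  [z^2] = -3;  [z^3] = -1/2.

-z^3/2 - 3*z^2 + 3*z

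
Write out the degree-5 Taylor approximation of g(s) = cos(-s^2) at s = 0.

1 - s^4/2

[s^0] = 1;  [s^1] = 0;  [s^2] = 0;  [s^3] = 0;  [s^4] = -1/2;  [s^5] = 0.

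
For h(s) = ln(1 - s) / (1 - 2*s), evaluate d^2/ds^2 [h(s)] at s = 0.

-5

Multiply the numerator's expansion by the denominator's geometric series.
From the series, [s^2] h = -5/2; multiply by 2! = 2 to get -5.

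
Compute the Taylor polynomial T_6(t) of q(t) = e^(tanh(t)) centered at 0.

Let u equal the inner series; expand the outer function in u and truncate.
q(0) = 1
q′(0) = 1
q′′(0) = 1
q′′′(0) = -1
q^(4)(0) = -7
q^(5)(0) = -3
q^(6)(0) = 97
The Taylor polynomial is Σ q^(k)(0)/k! · t^k.

97*t^6/720 - t^5/40 - 7*t^4/24 - t^3/6 + t^2/2 + t + 1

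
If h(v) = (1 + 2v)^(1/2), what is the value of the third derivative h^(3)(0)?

Differentiate repeatedly and evaluate at the center.
The coefficient of v^3 in the expansion is 1/2, so h′′′(0) = 3! * (1/2) = 3.

3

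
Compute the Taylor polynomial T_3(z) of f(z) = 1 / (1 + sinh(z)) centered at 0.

-7*z^3/6 + z^2 - z + 1

Expand as Σ (-1)^k u^k with u equal to the inner function's series.
f(0) = 1
f′(0) = -1
f′′(0) = 2
f′′′(0) = -7
Dividing each by k! gives the coefficients c_0, ..., c_3.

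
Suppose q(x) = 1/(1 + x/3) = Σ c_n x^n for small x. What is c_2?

1/9

q(0) = 1
q′(0) = -1/3
q′′(0) = 2/9
The Taylor polynomial is Σ q^(k)(0)/k! · x^k.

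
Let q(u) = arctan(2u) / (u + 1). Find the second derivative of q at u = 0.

Expand 1/(denominator) as a geometric series and multiply by the numerator's series.
The coefficient of u^2 in the expansion is -2, so q′′(0) = 2! * (-2) = -4.

-4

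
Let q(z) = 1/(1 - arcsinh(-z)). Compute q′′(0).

2

Substitute the inner expansion into the outer series and collect powers.
The coefficient of z^2 in the expansion is 1, so q′′(0) = 2! * (1) = 2.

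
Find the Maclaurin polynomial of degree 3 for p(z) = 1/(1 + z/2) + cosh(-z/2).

-z^3/8 + 3*z^2/8 - z/2 + 2

Combine the two series term by term.
p(0) = 2
p′(0) = -1/2
p′′(0) = 3/4
p′′′(0) = -3/4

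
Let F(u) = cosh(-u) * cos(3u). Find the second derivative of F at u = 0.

-8

Take the Cauchy product of the two expansions.
The coefficient of u^2 in the expansion is -4, so F′′(0) = 2! * (-4) = -8.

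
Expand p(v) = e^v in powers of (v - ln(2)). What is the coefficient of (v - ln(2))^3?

1/3

p(ln(2)) = 2
p′(ln(2)) = 2
p′′(ln(2)) = 2
p′′′(ln(2)) = 2
So c_3 = p′′′(ln(2))/3! = 1/3.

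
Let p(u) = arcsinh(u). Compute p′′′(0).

-1

Compute the successive derivatives at the expansion point and divide by k!.
From the series, [u^3] p = -1/6; multiply by 3! = 6 to get -1.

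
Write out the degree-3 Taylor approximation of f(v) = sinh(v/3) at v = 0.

v^3/162 + v/3

f(0) = 0
f′(0) = 1/3
f′′(0) = 0
f′′′(0) = 1/27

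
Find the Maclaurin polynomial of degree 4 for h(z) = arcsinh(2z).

-4*z^3/3 + 2*z

[z^0] = 0;  [z^1] = 2;  [z^2] = 0;  [z^3] = -4/3;  [z^4] = 0.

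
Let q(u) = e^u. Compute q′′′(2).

From the series, [(u - 2)^3] q = e^(2)/6; multiply by 3! = 6 to get e^(2).

e^(2)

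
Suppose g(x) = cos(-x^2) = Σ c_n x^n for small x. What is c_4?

-1/2

Apply the Taylor formula c_k = f^(k)(a)/k!.
[x^0] = 1;  [x^1] = 0;  [x^2] = 0;  [x^3] = 0;  [x^4] = -1/2.
So c_4 = g^(4)(0)/4! = -1/2.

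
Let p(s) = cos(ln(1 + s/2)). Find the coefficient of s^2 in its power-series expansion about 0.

Let u equal the inner series; expand the outer function in u and truncate.
p(0) = 1
p′(0) = 0
p′′(0) = -1/4

-1/8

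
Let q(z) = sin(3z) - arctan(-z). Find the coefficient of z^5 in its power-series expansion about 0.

Add the two expansions coefficient-wise.
q(0) = 0
q′(0) = 4
q′′(0) = 0
q′′′(0) = -29
q^(4)(0) = 0
q^(5)(0) = 267

89/40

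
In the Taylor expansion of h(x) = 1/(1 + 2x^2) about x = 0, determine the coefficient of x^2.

-2

h(0) = 1
h′(0) = 0
h′′(0) = -4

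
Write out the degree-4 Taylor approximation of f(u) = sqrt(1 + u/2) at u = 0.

-5*u^4/2048 + u^3/128 - u^2/32 + u/4 + 1

Use the known series and substitute for the argument.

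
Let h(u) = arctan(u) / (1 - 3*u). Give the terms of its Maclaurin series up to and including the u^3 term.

26*u^3/3 + 3*u^2 + u

Multiply the numerator's expansion by the denominator's geometric series.
[u^0] = 0;  [u^1] = 1;  [u^2] = 3;  [u^3] = 26/3.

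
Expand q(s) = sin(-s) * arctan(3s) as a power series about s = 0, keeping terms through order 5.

19*s^4/2 - 3*s^2

Multiply the two series term by term and collect like powers.
[s^0] = 0;  [s^1] = 0;  [s^2] = -3;  [s^3] = 0;  [s^4] = 19/2;  [s^5] = 0.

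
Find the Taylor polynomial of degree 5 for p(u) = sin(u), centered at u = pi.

-(u - pi)^5/120 + (u - pi)^3/6 - (u - pi)

p(pi) = 0
p′(pi) = -1
p′′(pi) = 0
p′′′(pi) = 1
p^(4)(pi) = 0
p^(5)(pi) = -1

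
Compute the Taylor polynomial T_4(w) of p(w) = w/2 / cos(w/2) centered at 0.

Write the quotient as an unknown series and match coefficients against numerator = denominator · series.
[w^0] = 0;  [w^1] = 1/2;  [w^2] = 0;  [w^3] = 1/16;  [w^4] = 0.

w^3/16 + w/2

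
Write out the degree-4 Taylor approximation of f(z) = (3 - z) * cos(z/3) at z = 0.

z^4/648 + z^3/18 - z^2/6 - z + 3

Distribute the polynomial across the series and collect like powers.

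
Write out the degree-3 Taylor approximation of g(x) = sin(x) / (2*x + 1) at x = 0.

23*x^3/6 - 2*x^2 + x

Expand 1/(denominator) as a geometric series and multiply by the numerator's series.
g(0) = 0
g′(0) = 1
g′′(0) = -4
g′′′(0) = 23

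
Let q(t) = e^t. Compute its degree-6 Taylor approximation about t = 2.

(t - 2)^6*e^(2)/720 + (t - 2)^5*e^(2)/120 + (t - 2)^4*e^(2)/24 + (t - 2)^3*e^(2)/6 + (t - 2)^2*e^(2)/2 + (t - 2)*e^(2) + e^(2)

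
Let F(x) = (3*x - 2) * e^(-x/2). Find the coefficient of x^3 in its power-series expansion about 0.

Distribute the polynomial across the series and collect like powers.
So c_3 = F′′′(0)/3! = 5/12.

5/12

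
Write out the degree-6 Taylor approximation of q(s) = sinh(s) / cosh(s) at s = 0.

Divide the numerator series by the denominator series (power-series long division).
q(0) = 0
q′(0) = 1
q′′(0) = 0
q′′′(0) = -2
q^(4)(0) = 0
q^(5)(0) = 16
q^(6)(0) = 0

2*s^5/15 - s^3/3 + s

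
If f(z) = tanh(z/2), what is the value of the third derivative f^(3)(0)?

-1/4

The coefficient of z^3 in the expansion is -1/24, so f′′′(0) = 3! * (-1/24) = -1/4.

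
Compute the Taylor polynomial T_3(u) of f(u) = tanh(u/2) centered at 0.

Differentiate repeatedly and evaluate at the center.

-u^3/24 + u/2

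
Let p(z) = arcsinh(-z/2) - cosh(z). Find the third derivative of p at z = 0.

1/8

Combine the two series term by term.
The coefficient of z^3 in the expansion is 1/48, so p′′′(0) = 3! * (1/48) = 1/8.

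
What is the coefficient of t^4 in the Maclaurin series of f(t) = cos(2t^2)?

Use the known series and substitute for the argument.
So c_4 = f^(4)(0)/4! = -2.

-2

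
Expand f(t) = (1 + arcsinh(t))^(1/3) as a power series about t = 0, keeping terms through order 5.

709*t^5/29160 - t^4/243 + t^3/162 - t^2/9 + t/3 + 1

Compose series: expand the inner function first, then feed it into the outer expansion.
f(0) = 1
f′(0) = 1/3
f′′(0) = -2/9
f′′′(0) = 1/27
f^(4)(0) = -8/81
f^(5)(0) = 709/243
The Taylor polynomial is Σ f^(k)(0)/k! · t^k.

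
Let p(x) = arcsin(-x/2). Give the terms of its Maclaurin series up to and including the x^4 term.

-x^3/48 - x/2

Apply the Taylor formula c_k = f^(k)(a)/k!.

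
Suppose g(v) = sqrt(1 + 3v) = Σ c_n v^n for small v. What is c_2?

g(0) = 1
g′(0) = 3/2
g′′(0) = -9/4
So c_2 = g′′(0)/2! = -9/8.

-9/8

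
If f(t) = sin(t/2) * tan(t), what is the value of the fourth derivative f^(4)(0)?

7/2

Write out both Maclaurin series and multiply, keeping only the needed powers.
From the series, [t^4] f = 7/48; multiply by 4! = 24 to get 7/2.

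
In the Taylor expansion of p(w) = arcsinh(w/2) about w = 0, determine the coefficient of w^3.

-1/48

p(0) = 0
p′(0) = 1/2
p′′(0) = 0
p′′′(0) = -1/8
So c_3 = p′′′(0)/3! = -1/48.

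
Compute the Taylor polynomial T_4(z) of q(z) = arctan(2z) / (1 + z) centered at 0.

Write out both Maclaurin series and multiply, keeping only the needed powers.

2*z^4/3 - 2*z^3/3 - 2*z^2 + 2*z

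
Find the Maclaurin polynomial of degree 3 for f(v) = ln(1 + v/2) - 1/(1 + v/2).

v^3/6 - 3*v^2/8 + v - 1

Add the two expansions coefficient-wise.
f(0) = -1
f′(0) = 1
f′′(0) = -3/4
f′′′(0) = 1
Dividing each by k! gives the coefficients c_0, ..., c_3.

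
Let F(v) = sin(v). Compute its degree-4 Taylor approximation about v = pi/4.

sqrt(2)*(v - pi/4)^4/48 - sqrt(2)*(v - pi/4)^3/12 - sqrt(2)*(v - pi/4)^2/4 + sqrt(2)*(v - pi/4)/2 + sqrt(2)/2

Apply the Taylor formula c_k = f^(k)(a)/k!.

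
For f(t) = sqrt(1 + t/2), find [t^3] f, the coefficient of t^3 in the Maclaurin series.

f(0) = 1
f′(0) = 1/4
f′′(0) = -1/16
f′′′(0) = 3/64

1/128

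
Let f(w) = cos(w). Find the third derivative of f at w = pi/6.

1/2

From the series, [(w - pi/6)^3] f = 1/12; multiply by 3! = 6 to get 1/2.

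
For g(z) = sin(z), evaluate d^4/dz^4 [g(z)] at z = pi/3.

From the series, [(z - pi/3)^4] g = sqrt(3)/48; multiply by 4! = 24 to get sqrt(3)/2.

sqrt(3)/2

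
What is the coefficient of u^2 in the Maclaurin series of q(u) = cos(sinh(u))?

Compose series: expand the inner function first, then feed it into the outer expansion.
q(0) = 1
q′(0) = 0
q′′(0) = -1

-1/2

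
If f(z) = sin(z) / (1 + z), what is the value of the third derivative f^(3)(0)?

Multiply the two series term by term and collect like powers.
The coefficient of z^3 in the expansion is 5/6, so f′′′(0) = 3! * (5/6) = 5.

5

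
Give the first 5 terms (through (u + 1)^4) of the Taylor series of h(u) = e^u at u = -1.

h(-1) = e^(-1)
h′(-1) = e^(-1)
h′′(-1) = e^(-1)
h′′′(-1) = e^(-1)
h^(4)(-1) = e^(-1)
The Taylor polynomial is Σ h^(k)(-1)/k! · (u + 1)^k.

(u + 1)^4*e^(-1)/24 + (u + 1)^3*e^(-1)/6 + (u + 1)^2*e^(-1)/2 + (u + 1)*e^(-1) + e^(-1)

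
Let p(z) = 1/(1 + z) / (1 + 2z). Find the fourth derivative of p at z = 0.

Take the Cauchy product of the two expansions.
From the series, [z^4] p = 31; multiply by 4! = 24 to get 744.

744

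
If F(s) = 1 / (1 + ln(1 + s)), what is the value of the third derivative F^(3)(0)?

-14

Use the geometric series for the reciprocal, then substitute.
From the series, [s^3] F = -7/3; multiply by 3! = 6 to get -14.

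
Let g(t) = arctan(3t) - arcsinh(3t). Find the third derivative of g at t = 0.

-27

Combine the two series term by term.
From the series, [t^3] g = -9/2; multiply by 3! = 6 to get -27.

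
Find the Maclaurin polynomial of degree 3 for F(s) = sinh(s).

s^3/6 + s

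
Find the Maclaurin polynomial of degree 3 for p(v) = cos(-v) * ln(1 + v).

Multiply the two series term by term and collect like powers.
p(0) = 0
p′(0) = 1
p′′(0) = -1
p′′′(0) = -1

-v^3/6 - v^2/2 + v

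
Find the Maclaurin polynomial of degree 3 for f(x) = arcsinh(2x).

f(0) = 0
f′(0) = 2
f′′(0) = 0
f′′′(0) = -8
Then c_k = f^(k)(0)/k! gives each Taylor coefficient.

-4*x^3/3 + 2*x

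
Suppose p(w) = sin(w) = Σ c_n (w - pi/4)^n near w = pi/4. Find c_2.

p(pi/4) = sqrt(2)/2
p′(pi/4) = sqrt(2)/2
p′′(pi/4) = -sqrt(2)/2
So c_2 = p′′(pi/4)/2! = -sqrt(2)/4.

-sqrt(2)/4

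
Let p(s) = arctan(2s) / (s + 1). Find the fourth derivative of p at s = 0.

Expand 1/(denominator) as a geometric series and multiply by the numerator's series.
The coefficient of s^4 in the expansion is 2/3, so p^(4)(0) = 4! * (2/3) = 16.

16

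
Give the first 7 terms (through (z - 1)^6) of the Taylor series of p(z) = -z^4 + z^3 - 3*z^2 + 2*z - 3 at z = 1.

-(z - 1)^4 - 3*(z - 1)^3 - 6*(z - 1)^2 - 5*(z - 1) - 4

Compute the successive derivatives at the expansion point and divide by k!.
p(1) = -4
p′(1) = -5
p′′(1) = -12
p′′′(1) = -18
p^(4)(1) = -24
p^(5)(1) = 0
p^(6)(1) = 0
Dividing each by k! gives the coefficients c_0, ..., c_6.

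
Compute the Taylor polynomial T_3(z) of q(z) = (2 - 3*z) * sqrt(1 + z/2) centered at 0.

Shift and add copies of the series according to the polynomial's terms.
q(0) = 2
q′(0) = -5/2
q′′(0) = -13/8
q′′′(0) = 21/32

7*z^3/64 - 13*z^2/16 - 5*z/2 + 2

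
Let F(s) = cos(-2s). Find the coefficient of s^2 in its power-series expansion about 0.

-2

F(0) = 1
F′(0) = 0
F′′(0) = -4
Dividing each by k! gives the coefficients c_0, ..., c_2.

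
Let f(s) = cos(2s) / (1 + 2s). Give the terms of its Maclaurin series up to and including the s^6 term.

1556*s^6/45 - 52*s^5/3 + 26*s^4/3 - 4*s^3 + 2*s^2 - 2*s + 1

Write out both Maclaurin series and multiply, keeping only the needed powers.
f(0) = 1
f′(0) = -2
f′′(0) = 4
f′′′(0) = -24
f^(4)(0) = 208
f^(5)(0) = -2080
f^(6)(0) = 24896
Then c_k = f^(k)(0)/k! gives each Taylor coefficient.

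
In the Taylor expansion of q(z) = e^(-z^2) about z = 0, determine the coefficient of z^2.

[z^0] = 1;  [z^1] = 0;  [z^2] = -1.
So c_2 = q′′(0)/2! = -1.

-1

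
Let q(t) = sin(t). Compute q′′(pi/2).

-1

The coefficient of (t - pi/2)^2 in the expansion is -1/2, so q′′(pi/2) = 2! * (-1/2) = -1.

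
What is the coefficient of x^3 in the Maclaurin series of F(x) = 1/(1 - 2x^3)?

Apply the Taylor formula c_k = f^(k)(a)/k!.
F(0) = 1
F′(0) = 0
F′′(0) = 0
F′′′(0) = 12

2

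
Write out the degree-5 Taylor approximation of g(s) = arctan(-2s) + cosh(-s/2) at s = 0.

-32*s^5/5 + s^4/384 + 8*s^3/3 + s^2/8 - 2*s + 1

Add the two expansions coefficient-wise.
g(0) = 1
g′(0) = -2
g′′(0) = 1/4
g′′′(0) = 16
g^(4)(0) = 1/16
g^(5)(0) = -768
The Taylor polynomial is Σ g^(k)(0)/k! · s^k.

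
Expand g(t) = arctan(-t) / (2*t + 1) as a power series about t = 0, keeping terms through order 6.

Expand 1/(denominator) as a geometric series and multiply by the numerator's series.
g(0) = 0
g′(0) = -1
g′′(0) = 4
g′′′(0) = -22
g^(4)(0) = 176
g^(5)(0) = -1784
g^(6)(0) = 21408

446*t^6/15 - 223*t^5/15 + 22*t^4/3 - 11*t^3/3 + 2*t^2 - t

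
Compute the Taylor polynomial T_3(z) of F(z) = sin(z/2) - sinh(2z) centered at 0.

Expand each term separately and add.
F(0) = 0
F′(0) = -3/2
F′′(0) = 0
F′′′(0) = -65/8
Then c_k = F^(k)(0)/k! gives each Taylor coefficient.

-65*z^3/48 - 3*z/2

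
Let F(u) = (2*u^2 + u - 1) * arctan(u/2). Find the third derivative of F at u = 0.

25/4

Shift and add copies of the series according to the polynomial's terms.
The coefficient of u^3 in the expansion is 25/24, so F′′′(0) = 3! * (25/24) = 25/4.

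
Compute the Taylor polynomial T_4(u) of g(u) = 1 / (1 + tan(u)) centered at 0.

5*u^4/3 - 4*u^3/3 + u^2 - u + 1

Expand as Σ (-1)^k u^k with u equal to the inner function's series.
g(0) = 1
g′(0) = -1
g′′(0) = 2
g′′′(0) = -8
g^(4)(0) = 40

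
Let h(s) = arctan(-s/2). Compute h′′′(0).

1/4

The coefficient of s^3 in the expansion is 1/24, so h′′′(0) = 3! * (1/24) = 1/4.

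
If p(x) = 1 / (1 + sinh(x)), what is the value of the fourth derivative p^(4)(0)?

32

Use the geometric series for the reciprocal, then substitute.
The coefficient of x^4 in the expansion is 4/3, so p^(4)(0) = 4! * (4/3) = 32.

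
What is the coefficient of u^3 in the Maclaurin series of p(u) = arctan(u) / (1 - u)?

Use 1/(1 - r) = Σ r^k on the denominator, then take the Cauchy product.
[u^0] = 0;  [u^1] = 1;  [u^2] = 1;  [u^3] = 2/3.
So c_3 = p′′′(0)/3! = 2/3.

2/3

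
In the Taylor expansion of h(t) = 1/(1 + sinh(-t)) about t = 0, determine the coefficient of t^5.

181/120

Let u equal the inner series; expand the outer function in u and truncate.
So c_5 = h^(5)(0)/5! = 181/120.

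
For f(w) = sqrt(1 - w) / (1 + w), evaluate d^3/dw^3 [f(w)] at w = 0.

Expand each factor separately, then convolve coefficients.
The coefficient of w^3 in the expansion is -23/16, so f′′′(0) = 3! * (-23/16) = -69/8.

-69/8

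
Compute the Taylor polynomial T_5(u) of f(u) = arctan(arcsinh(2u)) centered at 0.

Let u equal the inner series; expand the outer function in u and truncate.
f(0) = 0
f′(0) = 2
f′′(0) = 0
f′′′(0) = -24
f^(4)(0) = 0
f^(5)(0) = 1696

212*u^5/15 - 4*u^3 + 2*u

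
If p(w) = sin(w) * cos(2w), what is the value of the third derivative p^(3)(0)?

Take the Cauchy product of the two expansions.
From the series, [w^3] p = -13/6; multiply by 3! = 6 to get -13.

-13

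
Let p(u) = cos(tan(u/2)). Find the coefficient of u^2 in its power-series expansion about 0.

Plug the Maclaurin series of the inner function into that of the outer and collect terms.
p(0) = 1
p′(0) = 0
p′′(0) = -1/4
So c_2 = p′′(0)/2! = -1/8.

-1/8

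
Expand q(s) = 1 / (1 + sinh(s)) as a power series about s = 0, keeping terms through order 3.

-7*s^3/6 + s^2 - s + 1

Expand as Σ (-1)^k u^k with u equal to the inner function's series.
[s^0] = 1;  [s^1] = -1;  [s^2] = 1;  [s^3] = -7/6.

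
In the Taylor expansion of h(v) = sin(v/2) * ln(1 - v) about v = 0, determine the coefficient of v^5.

-11/96

Multiply the two series term by term and collect like powers.
h(0) = 0
h′(0) = 0
h′′(0) = -1
h′′′(0) = -3/2
h^(4)(0) = -7/2
h^(5)(0) = -55/4
The Taylor polynomial is Σ h^(k)(0)/k! · v^k.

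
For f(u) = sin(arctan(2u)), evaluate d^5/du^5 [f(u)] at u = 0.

1440

Plug the Maclaurin series of the inner function into that of the outer and collect terms.
From the series, [u^5] f = 12; multiply by 5! = 120 to get 1440.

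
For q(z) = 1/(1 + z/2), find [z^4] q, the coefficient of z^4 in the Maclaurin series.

1/16

q(0) = 1
q′(0) = -1/2
q′′(0) = 1/2
q′′′(0) = -3/4
q^(4)(0) = 3/2
Then c_k = q^(k)(0)/k! gives each Taylor coefficient.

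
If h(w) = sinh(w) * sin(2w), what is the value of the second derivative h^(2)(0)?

Write out both Maclaurin series and multiply, keeping only the needed powers.
From the series, [w^2] h = 2; multiply by 2! = 2 to get 4.

4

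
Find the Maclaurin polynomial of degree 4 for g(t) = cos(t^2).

g(0) = 1
g′(0) = 0
g′′(0) = 0
g′′′(0) = 0
g^(4)(0) = -12
The Taylor polynomial is Σ g^(k)(0)/k! · t^k.

1 - t^4/2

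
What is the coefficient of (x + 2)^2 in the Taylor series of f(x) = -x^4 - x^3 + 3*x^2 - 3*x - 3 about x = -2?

f(-2) = 7
f′(-2) = 5
f′′(-2) = -30

-15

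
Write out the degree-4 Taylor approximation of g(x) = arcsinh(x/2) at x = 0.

-x^3/48 + x/2

Compute the successive derivatives at the expansion point and divide by k!.
g(0) = 0
g′(0) = 1/2
g′′(0) = 0
g′′′(0) = -1/8
g^(4)(0) = 0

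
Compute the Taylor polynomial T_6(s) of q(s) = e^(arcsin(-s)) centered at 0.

17*s^6/144 - s^5/6 + 5*s^4/24 - s^3/3 + s^2/2 - s + 1

Compose series: expand the inner function first, then feed it into the outer expansion.
q(0) = 1
q′(0) = -1
q′′(0) = 1
q′′′(0) = -2
q^(4)(0) = 5
q^(5)(0) = -20
q^(6)(0) = 85
Then c_k = q^(k)(0)/k! gives each Taylor coefficient.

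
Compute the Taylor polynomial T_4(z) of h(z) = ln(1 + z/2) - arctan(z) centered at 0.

Expand each term separately and add.
h(0) = 0
h′(0) = -1/2
h′′(0) = -1/4
h′′′(0) = 9/4
h^(4)(0) = -3/8
Dividing each by k! gives the coefficients c_0, ..., c_4.

-z^4/64 + 3*z^3/8 - z^2/8 - z/2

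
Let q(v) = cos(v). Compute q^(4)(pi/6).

sqrt(3)/2

The coefficient of (v - pi/6)^4 in the expansion is sqrt(3)/48, so q^(4)(pi/6) = 4! * (sqrt(3)/48) = sqrt(3)/2.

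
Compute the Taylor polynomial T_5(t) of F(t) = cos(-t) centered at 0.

t^4/24 - t^2/2 + 1

F(0) = 1
F′(0) = 0
F′′(0) = -1
F′′′(0) = 0
F^(4)(0) = 1
F^(5)(0) = 0
The Taylor polynomial is Σ F^(k)(0)/k! · t^k.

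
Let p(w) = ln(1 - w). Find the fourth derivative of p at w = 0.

-6

Use the known series and substitute for the argument.
The coefficient of w^4 in the expansion is -1/4, so p^(4)(0) = 4! * (-1/4) = -6.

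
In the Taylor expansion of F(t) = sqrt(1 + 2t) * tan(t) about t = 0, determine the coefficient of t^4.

5/6

Write out both Maclaurin series and multiply, keeping only the needed powers.
[t^0] = 0;  [t^1] = 1;  [t^2] = 1;  [t^3] = -1/6;  [t^4] = 5/6.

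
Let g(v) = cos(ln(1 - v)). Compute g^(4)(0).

Compose series: expand the inner function first, then feed it into the outer expansion.
The coefficient of v^4 in the expansion is -5/12, so g^(4)(0) = 4! * (-5/12) = -10.

-10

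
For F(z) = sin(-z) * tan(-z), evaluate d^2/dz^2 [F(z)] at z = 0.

Expand each factor separately, then convolve coefficients.
The coefficient of z^2 in the expansion is 1, so F′′(0) = 2! * (1) = 2.

2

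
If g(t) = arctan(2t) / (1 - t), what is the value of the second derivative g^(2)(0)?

Expand 1/(denominator) as a geometric series and multiply by the numerator's series.
The coefficient of t^2 in the expansion is 2, so g′′(0) = 2! * (2) = 4.

4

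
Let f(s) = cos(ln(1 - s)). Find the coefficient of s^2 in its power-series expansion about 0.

Plug the Maclaurin series of the inner function into that of the outer and collect terms.
f(0) = 1
f′(0) = 0
f′′(0) = -1

-1/2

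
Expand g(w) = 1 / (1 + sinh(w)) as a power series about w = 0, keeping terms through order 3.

Use the geometric series for the reciprocal, then substitute.
[w^0] = 1;  [w^1] = -1;  [w^2] = 1;  [w^3] = -7/6.

-7*w^3/6 + w^2 - w + 1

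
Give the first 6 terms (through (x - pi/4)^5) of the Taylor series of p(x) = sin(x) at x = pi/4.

Differentiate repeatedly and evaluate at the center.
p(pi/4) = sqrt(2)/2
p′(pi/4) = sqrt(2)/2
p′′(pi/4) = -sqrt(2)/2
p′′′(pi/4) = -sqrt(2)/2
p^(4)(pi/4) = sqrt(2)/2
p^(5)(pi/4) = sqrt(2)/2
The Taylor polynomial is Σ p^(k)(pi/4)/k! · (x - pi/4)^k.

sqrt(2)*(x - pi/4)^5/240 + sqrt(2)*(x - pi/4)^4/48 - sqrt(2)*(x - pi/4)^3/12 - sqrt(2)*(x - pi/4)^2/4 + sqrt(2)*(x - pi/4)/2 + sqrt(2)/2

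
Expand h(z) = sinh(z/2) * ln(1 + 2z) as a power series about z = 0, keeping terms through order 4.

Write out both Maclaurin series and multiply, keeping only the needed powers.
[z^0] = 0;  [z^1] = 0;  [z^2] = 1;  [z^3] = -1;  [z^4] = 11/8.

11*z^4/8 - z^3 + z^2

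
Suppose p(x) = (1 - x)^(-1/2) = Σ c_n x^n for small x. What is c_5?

63/256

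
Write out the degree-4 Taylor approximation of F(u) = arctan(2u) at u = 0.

Compute the successive derivatives at the expansion point and divide by k!.
F(0) = 0
F′(0) = 2
F′′(0) = 0
F′′′(0) = -16
F^(4)(0) = 0

-8*u^3/3 + 2*u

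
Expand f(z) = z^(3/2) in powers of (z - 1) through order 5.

-3*(z - 1)^5/256 + 3*(z - 1)^4/128 - (z - 1)^3/16 + 3*(z - 1)^2/8 + 3*(z - 1)/2 + 1

Differentiate repeatedly and evaluate at the center.
[(z - 1)^0] = 1;  [(z - 1)^1] = 3/2;  [(z - 1)^2] = 3/8;  [(z - 1)^3] = -1/16;  [(z - 1)^4] = 3/128;  [(z - 1)^5] = -3/256.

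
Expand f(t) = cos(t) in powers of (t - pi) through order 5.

f(pi) = -1
f′(pi) = 0
f′′(pi) = 1
f′′′(pi) = 0
f^(4)(pi) = -1
f^(5)(pi) = 0

-(t - pi)^4/24 + (t - pi)^2/2 - 1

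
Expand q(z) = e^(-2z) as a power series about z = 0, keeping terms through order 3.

-4*z^3/3 + 2*z^2 - 2*z + 1

q(0) = 1
q′(0) = -2
q′′(0) = 4
q′′′(0) = -8
The Taylor polynomial is Σ q^(k)(0)/k! · z^k.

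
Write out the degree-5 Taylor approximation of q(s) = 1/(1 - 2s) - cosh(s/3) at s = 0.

32*s^5 + 31103*s^4/1944 + 8*s^3 + 71*s^2/18 + 2*s

Expand each term separately and add.
q(0) = 0
q′(0) = 2
q′′(0) = 71/9
q′′′(0) = 48
q^(4)(0) = 31103/81
q^(5)(0) = 3840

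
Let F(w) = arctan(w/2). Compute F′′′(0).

-1/4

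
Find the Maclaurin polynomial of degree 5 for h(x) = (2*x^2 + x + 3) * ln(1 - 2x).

-428*x^5/15 - 56*x^4/3 - 14*x^3 - 8*x^2 - 6*x

Distribute the polynomial across the series and collect like powers.
[x^0] = 0;  [x^1] = -6;  [x^2] = -8;  [x^3] = -14;  [x^4] = -56/3;  [x^5] = -428/15.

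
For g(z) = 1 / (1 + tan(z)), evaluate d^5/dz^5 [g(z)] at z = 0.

Expand as Σ (-1)^k u^k with u equal to the inner function's series.
From the series, [z^5] g = -32/15; multiply by 5! = 120 to get -256.

-256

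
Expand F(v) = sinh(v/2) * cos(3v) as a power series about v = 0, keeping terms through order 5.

6121*v^5/3840 - 107*v^3/48 + v/2

Expand each factor separately, then convolve coefficients.
F(0) = 0
F′(0) = 1/2
F′′(0) = 0
F′′′(0) = -107/8
F^(4)(0) = 0
F^(5)(0) = 6121/32
The Taylor polynomial is Σ F^(k)(0)/k! · v^k.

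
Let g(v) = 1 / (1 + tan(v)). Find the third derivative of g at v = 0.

Write 1/(1+u) = 1 - u + u^2 - u^3 + ... and substitute the series for u.
The coefficient of v^3 in the expansion is -4/3, so g′′′(0) = 3! * (-4/3) = -8.

-8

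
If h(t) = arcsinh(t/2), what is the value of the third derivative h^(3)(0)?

Compute the successive derivatives at the expansion point and divide by k!.
The coefficient of t^3 in the expansion is -1/48, so h′′′(0) = 3! * (-1/48) = -1/8.

-1/8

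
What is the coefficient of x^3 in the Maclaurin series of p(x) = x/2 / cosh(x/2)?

-1/16

Invert the denominator's series and multiply.
p(0) = 0
p′(0) = 1/2
p′′(0) = 0
p′′′(0) = -3/8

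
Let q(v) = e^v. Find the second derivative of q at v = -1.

The coefficient of (v + 1)^2 in the expansion is e^(-1)/2, so q′′(-1) = 2! * (e^(-1)/2) = e^(-1).

e^(-1)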